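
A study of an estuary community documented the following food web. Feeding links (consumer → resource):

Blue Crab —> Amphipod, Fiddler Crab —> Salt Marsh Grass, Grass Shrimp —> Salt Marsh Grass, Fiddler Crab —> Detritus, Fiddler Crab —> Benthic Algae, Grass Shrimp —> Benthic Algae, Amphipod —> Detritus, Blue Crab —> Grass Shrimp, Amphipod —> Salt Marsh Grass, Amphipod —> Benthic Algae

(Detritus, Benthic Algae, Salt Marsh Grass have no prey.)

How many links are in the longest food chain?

One longest chain: Benthic Algae → Grass Shrimp → Blue Crab.
It has 3 species and 2 links.

2 links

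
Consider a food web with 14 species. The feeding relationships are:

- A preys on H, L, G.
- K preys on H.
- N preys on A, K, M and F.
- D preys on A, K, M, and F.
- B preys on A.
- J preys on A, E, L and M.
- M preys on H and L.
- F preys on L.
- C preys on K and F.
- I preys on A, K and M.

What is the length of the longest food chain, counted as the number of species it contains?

3 species

One longest chain: L → A → J.
It has 3 species and 2 links.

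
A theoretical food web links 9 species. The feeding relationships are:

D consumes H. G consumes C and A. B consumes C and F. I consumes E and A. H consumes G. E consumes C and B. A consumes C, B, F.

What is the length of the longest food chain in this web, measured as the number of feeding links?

One longest chain: F → B → A → G → H → D.
It has 6 species and 5 links.

5 links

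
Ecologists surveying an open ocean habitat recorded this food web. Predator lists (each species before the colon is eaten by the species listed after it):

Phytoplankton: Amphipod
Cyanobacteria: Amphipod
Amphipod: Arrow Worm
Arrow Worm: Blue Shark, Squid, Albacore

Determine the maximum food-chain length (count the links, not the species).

3 links

One longest chain: Cyanobacteria → Amphipod → Arrow Worm → Blue Shark.
It has 4 species and 3 links.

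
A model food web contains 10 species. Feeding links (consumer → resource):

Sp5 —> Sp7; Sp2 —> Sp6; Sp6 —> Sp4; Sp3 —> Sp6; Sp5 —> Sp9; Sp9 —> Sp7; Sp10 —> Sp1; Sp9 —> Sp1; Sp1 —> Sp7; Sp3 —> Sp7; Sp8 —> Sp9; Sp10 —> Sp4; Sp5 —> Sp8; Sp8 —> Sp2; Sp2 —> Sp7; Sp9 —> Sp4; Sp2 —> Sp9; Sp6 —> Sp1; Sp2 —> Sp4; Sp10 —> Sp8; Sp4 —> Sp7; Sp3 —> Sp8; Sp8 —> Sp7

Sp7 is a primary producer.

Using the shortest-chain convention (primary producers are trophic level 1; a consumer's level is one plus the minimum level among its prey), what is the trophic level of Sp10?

Sp7 is a producer → level 1.
Sp1 eats Sp7 → level 2.
Sp10 eats Sp1 → level 3.
No prey of Sp10 is below level 2, so 3 is the minimum.

Trophic level 3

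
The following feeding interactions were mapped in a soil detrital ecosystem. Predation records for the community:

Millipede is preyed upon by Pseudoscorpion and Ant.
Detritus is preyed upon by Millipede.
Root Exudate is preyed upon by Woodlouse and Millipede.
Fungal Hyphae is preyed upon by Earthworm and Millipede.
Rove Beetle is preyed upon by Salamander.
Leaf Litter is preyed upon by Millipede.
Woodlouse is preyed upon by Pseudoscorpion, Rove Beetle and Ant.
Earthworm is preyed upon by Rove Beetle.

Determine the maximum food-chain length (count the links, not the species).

One longest chain: Root Exudate → Woodlouse → Rove Beetle → Salamander.
It has 4 species and 3 links.

3 links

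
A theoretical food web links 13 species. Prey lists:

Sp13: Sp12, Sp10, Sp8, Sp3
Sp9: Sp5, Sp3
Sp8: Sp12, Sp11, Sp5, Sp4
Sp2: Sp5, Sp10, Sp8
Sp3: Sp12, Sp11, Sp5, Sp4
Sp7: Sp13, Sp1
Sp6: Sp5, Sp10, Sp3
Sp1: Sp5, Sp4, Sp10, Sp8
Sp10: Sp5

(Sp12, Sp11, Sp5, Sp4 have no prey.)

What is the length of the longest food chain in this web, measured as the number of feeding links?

One longest chain: Sp5 → Sp10 → Sp13 → Sp7.
It has 4 species and 3 links.

3 links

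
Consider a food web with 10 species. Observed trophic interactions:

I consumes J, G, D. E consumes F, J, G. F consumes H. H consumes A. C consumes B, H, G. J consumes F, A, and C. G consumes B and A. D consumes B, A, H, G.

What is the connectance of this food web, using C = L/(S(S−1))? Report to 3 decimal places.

C = 0.222

The web has S = 10 species and L = 20 feeding links.
C = L / (S(S−1)) = 20 / 90 = 0.2222 ≈ 0.222.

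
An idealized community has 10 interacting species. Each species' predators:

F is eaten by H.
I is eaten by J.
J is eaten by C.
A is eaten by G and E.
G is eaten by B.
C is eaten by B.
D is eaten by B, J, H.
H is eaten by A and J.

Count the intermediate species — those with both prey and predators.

5

Intermediate species (has both prey and predators): H, J, A, G, C.
Count: 5.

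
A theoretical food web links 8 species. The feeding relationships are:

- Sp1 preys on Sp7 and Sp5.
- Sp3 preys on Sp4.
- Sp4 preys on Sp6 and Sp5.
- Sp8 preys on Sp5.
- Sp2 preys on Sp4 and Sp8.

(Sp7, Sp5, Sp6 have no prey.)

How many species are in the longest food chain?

One longest chain: Sp5 → Sp4 → Sp2.
It has 3 species and 2 links.

3 species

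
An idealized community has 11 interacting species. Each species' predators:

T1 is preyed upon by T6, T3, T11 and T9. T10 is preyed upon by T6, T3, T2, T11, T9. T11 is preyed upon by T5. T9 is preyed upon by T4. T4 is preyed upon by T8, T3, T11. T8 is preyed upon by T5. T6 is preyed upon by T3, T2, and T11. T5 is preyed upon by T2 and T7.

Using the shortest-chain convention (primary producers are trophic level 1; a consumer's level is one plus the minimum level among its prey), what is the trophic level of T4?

T1 is a producer → level 1.
T9 eats T1 → level 2.
T4 eats T9 → level 3.
No prey of T4 is below level 2, so 3 is the minimum.

Trophic level 3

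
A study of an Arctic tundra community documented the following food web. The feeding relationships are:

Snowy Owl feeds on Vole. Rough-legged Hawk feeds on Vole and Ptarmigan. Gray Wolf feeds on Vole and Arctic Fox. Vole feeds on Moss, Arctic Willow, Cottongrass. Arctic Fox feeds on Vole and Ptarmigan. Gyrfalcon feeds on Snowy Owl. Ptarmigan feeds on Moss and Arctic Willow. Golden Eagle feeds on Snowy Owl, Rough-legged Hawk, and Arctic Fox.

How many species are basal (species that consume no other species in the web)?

Basal species (no prey listed): Arctic Willow, Moss, Cottongrass.
Count: 3.

3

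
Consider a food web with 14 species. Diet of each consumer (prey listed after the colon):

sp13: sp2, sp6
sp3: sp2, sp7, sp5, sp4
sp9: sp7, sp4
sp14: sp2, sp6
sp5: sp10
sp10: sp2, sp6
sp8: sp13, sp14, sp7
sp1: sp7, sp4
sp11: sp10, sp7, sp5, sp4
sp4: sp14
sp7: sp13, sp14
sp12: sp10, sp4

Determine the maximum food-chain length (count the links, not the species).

One longest chain: sp2 → sp13 → sp7 → sp1.
It has 4 species and 3 links.

3 links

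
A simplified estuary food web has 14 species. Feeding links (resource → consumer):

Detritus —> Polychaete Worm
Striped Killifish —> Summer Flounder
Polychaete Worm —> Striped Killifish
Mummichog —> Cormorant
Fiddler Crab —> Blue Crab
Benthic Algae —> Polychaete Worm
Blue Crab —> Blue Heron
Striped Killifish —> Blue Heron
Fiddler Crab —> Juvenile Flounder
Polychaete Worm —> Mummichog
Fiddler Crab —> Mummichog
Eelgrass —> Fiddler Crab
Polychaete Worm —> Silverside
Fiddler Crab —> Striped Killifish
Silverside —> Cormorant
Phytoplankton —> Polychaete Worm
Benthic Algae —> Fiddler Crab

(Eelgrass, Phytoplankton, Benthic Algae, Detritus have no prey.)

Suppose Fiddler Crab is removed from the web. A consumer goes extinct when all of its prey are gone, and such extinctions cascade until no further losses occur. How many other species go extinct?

2

Remove Fiddler Crab.
Round 1: Juvenile Flounder (all prey gone), Blue Crab (all prey gone) → extinct.
No further losses. Total secondary extinctions: 2.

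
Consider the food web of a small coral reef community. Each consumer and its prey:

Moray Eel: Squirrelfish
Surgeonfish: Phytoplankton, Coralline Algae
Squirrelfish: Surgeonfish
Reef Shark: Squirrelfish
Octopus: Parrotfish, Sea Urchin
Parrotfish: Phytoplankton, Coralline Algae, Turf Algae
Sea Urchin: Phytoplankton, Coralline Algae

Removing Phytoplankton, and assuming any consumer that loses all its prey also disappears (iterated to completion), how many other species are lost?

0

Remove Phytoplankton.
Every predator of it retains at least one other prey: Surgeonfish still has Coralline Algae; Parrotfish still has Coralline Algae, Turf Algae; Sea Urchin still has Coralline Algae.
No consumer loses all prey, so no secondary extinctions occur.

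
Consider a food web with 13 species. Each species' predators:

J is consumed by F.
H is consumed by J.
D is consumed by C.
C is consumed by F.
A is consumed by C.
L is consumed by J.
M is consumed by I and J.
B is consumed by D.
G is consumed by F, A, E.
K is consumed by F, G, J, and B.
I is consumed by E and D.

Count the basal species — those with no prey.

4

Basal species (no prey listed): K, H, M, L.
Count: 4.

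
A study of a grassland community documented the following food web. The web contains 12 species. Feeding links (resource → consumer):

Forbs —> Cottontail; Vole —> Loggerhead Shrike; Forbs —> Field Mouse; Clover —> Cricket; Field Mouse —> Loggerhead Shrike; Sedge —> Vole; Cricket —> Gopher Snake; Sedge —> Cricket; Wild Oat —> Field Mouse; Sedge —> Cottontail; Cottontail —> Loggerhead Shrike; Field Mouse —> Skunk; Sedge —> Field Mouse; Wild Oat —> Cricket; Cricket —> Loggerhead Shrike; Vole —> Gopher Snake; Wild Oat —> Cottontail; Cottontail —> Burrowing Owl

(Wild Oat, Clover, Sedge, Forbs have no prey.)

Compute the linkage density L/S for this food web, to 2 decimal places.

There are L = 18 links among S = 12 species.
L/S = 18/12 = 1.5000 ≈ 1.50.

L/S = 1.50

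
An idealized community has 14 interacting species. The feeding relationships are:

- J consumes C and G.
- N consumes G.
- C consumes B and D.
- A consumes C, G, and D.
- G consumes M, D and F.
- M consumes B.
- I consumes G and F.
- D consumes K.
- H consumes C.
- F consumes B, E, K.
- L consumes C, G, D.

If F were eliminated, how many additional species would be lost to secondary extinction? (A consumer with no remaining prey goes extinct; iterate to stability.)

Remove F.
Every predator of it retains at least one other prey: G still has M, D; I still has G.
No consumer loses all prey, so no secondary extinctions occur.

0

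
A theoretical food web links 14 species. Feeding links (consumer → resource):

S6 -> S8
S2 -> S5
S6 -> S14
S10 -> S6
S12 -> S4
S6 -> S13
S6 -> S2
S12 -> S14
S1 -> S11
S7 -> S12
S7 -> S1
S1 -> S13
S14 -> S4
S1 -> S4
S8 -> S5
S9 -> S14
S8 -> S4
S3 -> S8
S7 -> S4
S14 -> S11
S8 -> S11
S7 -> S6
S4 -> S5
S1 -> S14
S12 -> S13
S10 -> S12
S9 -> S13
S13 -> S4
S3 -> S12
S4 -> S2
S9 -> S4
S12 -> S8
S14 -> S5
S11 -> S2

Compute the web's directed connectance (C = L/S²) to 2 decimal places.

The web has S = 14 species and L = 34 feeding links.
C = L / S² = 34 / 196 = 0.1735 ≈ 0.17.

C = 0.17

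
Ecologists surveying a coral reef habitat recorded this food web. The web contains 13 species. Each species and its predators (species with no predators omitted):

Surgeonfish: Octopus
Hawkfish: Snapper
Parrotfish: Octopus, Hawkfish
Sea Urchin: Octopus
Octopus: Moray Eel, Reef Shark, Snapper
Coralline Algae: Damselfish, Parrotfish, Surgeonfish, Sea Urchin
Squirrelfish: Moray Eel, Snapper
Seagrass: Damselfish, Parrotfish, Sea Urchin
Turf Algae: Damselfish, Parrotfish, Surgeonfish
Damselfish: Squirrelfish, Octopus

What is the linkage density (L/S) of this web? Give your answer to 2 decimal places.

L/S = 1.69

There are L = 22 links among S = 13 species.
L/S = 22/13 = 1.6923 ≈ 1.69.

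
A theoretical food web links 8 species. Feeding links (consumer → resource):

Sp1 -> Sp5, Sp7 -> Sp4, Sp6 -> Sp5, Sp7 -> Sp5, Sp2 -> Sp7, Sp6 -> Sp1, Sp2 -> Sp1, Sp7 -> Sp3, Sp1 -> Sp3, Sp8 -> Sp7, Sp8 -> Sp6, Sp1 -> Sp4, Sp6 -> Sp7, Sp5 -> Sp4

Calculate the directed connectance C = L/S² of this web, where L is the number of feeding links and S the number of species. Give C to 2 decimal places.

C = 0.22

The web has S = 8 species and L = 14 feeding links.
C = L / S² = 14 / 64 = 0.2188 ≈ 0.22.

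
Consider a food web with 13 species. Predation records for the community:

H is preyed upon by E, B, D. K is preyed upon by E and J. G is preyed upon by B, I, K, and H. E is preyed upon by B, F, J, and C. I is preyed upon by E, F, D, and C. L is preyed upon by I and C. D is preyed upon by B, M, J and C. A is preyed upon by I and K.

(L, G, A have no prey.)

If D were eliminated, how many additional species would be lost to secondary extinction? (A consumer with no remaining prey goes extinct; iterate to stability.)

Remove D.
Round 1: M (all prey gone) → extinct.
No further losses. Total secondary extinctions: 1.

1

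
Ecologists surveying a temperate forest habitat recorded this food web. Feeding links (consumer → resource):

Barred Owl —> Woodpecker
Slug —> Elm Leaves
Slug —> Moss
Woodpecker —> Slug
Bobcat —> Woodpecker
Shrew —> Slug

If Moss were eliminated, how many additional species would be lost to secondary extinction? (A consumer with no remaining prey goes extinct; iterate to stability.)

0

Remove Moss.
Every predator of it retains at least one other prey: Slug still has Elm Leaves.
No consumer loses all prey, so no secondary extinctions occur.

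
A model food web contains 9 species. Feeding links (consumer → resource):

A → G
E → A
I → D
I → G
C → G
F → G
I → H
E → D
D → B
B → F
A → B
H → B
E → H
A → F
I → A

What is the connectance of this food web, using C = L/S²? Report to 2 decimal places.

C = 0.19

The web has S = 9 species and L = 15 feeding links.
C = L / S² = 15 / 81 = 0.1852 ≈ 0.19.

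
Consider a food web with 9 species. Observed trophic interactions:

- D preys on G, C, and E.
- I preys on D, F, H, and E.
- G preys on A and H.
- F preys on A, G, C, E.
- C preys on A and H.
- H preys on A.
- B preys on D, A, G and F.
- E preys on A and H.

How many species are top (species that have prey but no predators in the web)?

Top species (has prey, but nothing eats it): B, I.
Count: 2.

2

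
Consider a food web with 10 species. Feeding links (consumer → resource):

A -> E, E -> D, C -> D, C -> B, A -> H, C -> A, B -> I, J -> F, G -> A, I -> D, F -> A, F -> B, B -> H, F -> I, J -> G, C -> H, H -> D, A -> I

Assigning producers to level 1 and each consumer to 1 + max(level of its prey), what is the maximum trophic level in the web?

5

Producers (level 1): D.
D → I → A → F → J gives J level 5.
No species has a prey at level 5, so no species reaches level 6.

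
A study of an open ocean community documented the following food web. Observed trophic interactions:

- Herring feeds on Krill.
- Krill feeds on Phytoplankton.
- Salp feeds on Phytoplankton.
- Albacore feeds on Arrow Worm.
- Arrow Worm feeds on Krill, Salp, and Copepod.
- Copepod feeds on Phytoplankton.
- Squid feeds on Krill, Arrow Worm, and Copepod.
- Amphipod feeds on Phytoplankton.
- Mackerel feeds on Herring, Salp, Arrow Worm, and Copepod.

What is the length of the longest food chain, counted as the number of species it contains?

4 species

One longest chain: Phytoplankton → Copepod → Arrow Worm → Squid.
It has 4 species and 3 links.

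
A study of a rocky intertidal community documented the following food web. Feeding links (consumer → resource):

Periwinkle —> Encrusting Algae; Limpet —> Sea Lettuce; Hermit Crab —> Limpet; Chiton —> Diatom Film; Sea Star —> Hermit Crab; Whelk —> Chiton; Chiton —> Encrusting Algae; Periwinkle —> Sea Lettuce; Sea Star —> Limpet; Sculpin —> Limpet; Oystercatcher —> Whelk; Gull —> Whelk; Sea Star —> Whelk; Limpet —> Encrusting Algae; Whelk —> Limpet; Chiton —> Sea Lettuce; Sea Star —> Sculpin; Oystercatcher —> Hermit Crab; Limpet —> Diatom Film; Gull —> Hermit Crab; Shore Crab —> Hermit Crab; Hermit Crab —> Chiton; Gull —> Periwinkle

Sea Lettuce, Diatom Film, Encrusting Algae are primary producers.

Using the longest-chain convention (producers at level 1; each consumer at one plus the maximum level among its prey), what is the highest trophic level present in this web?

4

Producers (level 1): Sea Lettuce, Diatom Film, Encrusting Algae.
Sea Lettuce → Chiton → Hermit Crab → Shore Crab gives Shore Crab level 4.
No species has a prey at level 4, so no species reaches level 5.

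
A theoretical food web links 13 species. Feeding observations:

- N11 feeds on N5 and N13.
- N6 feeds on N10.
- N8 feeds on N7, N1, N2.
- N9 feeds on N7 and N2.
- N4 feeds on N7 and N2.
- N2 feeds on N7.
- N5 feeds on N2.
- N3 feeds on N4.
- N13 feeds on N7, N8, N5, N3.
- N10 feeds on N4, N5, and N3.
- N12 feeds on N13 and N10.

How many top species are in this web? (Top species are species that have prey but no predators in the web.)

4

Top species (has prey, but nothing eats it): N9, N11, N12, N6.
Count: 4.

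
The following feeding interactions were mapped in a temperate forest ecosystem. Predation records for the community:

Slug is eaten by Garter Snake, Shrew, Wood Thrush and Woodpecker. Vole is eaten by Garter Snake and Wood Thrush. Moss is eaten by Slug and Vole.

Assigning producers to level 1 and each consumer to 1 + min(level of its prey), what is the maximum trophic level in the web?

Producers (level 1): Moss.
Following each consumer down to its lowest-level prey: Moss → Vole → Wood Thrush (levels 1 through 3).
All prey of Wood Thrush (Vole 2, Slug 2) are at level 2 or above, so Wood Thrush is at level 1 + 2 = 3.
Every consumer has at least one prey at level 2 or below, so none exceeds level 3.

3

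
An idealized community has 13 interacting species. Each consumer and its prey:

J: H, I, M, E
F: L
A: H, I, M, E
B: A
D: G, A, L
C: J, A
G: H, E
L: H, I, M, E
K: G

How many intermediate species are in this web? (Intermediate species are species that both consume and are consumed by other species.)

4

Intermediate species (has both prey and predators): G, J, A, L.
Count: 4.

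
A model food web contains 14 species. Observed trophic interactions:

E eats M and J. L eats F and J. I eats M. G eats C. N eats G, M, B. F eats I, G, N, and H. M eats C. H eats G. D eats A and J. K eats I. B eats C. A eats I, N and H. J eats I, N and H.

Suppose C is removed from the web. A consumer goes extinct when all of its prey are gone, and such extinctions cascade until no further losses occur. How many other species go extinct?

Remove C.
Round 1: B (all prey gone), M (all prey gone), G (all prey gone) → extinct.
Round 2: H (all prey gone), N (all prey gone), I (all prey gone) → extinct.
Round 3: K (all prey gone), J (all prey gone), A (all prey gone), F (all prey gone) → extinct.
Round 4: L (all prey gone), E (all prey gone), D (all prey gone) → extinct.
No further losses. Total secondary extinctions: 13.

13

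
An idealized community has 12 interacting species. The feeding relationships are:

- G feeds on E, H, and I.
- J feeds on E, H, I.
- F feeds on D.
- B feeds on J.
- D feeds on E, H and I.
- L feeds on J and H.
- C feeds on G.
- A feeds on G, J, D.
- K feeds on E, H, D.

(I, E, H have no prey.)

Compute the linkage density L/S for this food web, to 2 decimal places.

There are L = 20 links among S = 12 species.
L/S = 20/12 = 1.6667 ≈ 1.67.

L/S = 1.67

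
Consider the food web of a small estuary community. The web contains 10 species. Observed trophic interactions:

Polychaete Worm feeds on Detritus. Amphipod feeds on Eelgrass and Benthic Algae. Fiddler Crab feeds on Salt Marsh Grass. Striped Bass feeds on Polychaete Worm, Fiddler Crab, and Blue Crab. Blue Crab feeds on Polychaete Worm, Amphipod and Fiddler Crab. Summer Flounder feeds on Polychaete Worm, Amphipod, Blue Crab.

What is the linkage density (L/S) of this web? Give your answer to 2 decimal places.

L/S = 1.30

There are L = 13 links among S = 10 species.
L/S = 13/10 = 1.3000 ≈ 1.30.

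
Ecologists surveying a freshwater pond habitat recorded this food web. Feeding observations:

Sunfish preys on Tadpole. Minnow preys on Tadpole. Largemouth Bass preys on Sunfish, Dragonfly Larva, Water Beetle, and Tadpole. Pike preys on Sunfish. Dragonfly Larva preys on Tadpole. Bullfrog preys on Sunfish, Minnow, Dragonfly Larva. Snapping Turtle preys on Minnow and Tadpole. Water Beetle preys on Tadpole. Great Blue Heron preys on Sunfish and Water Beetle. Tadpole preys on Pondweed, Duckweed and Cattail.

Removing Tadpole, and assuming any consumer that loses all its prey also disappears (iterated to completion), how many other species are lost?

Remove Tadpole.
Round 1: Minnow (all prey gone), Dragonfly Larva (all prey gone), Water Beetle (all prey gone), Sunfish (all prey gone) → extinct.
Round 2: Snapping Turtle (all prey gone), Bullfrog (all prey gone), Largemouth Bass (all prey gone), Pike (all prey gone), Great Blue Heron (all prey gone) → extinct.
No further losses. Total secondary extinctions: 9.

9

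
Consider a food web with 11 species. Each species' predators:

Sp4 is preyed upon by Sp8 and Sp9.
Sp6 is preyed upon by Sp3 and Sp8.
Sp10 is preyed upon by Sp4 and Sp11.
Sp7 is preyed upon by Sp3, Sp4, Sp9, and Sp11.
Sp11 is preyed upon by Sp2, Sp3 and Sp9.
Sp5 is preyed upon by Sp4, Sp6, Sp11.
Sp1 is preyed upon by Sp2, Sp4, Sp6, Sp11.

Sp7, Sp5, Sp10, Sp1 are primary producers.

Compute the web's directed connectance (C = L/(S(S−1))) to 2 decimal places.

C = 0.18

The web has S = 11 species and L = 20 feeding links.
C = L / (S(S−1)) = 20 / 110 = 0.1818 ≈ 0.18.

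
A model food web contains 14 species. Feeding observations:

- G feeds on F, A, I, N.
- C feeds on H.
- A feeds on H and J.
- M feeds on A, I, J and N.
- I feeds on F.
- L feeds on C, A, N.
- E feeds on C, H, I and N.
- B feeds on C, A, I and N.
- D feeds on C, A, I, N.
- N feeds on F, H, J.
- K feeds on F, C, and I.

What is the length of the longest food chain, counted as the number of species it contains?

One longest chain: J → N → G.
It has 3 species and 2 links.

3 species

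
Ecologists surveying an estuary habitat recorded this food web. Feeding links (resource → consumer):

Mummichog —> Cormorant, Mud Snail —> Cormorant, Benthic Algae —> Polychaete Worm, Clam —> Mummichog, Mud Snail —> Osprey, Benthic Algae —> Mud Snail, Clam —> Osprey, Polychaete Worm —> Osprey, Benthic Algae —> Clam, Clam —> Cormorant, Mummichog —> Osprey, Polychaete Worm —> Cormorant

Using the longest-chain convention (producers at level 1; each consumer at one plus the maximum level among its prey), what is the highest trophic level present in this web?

Producers (level 1): Benthic Algae.
Benthic Algae → Clam → Mummichog → Osprey gives Osprey level 4.
No species has a prey at level 4, so no species reaches level 5.

4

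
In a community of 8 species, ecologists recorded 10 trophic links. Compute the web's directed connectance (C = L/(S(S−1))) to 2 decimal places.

The web has S = 8 species and L = 10 feeding links.
C = L / (S(S−1)) = 10 / 56 = 0.1786 ≈ 0.18.

C = 0.18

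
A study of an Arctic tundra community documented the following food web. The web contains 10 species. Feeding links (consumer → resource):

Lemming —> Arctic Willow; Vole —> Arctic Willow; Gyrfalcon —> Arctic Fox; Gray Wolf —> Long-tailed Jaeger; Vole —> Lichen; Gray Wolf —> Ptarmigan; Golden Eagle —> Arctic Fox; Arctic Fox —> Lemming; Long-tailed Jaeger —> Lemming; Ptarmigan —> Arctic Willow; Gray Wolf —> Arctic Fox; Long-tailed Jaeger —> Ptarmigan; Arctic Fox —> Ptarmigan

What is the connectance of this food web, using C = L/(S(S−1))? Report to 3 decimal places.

C = 0.144

The web has S = 10 species and L = 13 feeding links.
C = L / (S(S−1)) = 13 / 90 = 0.1444 ≈ 0.144.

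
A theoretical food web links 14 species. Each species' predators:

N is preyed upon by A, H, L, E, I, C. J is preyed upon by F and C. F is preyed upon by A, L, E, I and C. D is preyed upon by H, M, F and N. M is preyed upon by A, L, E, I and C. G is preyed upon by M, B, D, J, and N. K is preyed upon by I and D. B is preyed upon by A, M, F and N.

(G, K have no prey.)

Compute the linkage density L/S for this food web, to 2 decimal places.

L/S = 2.36

There are L = 33 links among S = 14 species.
L/S = 33/14 = 2.3571 ≈ 2.36.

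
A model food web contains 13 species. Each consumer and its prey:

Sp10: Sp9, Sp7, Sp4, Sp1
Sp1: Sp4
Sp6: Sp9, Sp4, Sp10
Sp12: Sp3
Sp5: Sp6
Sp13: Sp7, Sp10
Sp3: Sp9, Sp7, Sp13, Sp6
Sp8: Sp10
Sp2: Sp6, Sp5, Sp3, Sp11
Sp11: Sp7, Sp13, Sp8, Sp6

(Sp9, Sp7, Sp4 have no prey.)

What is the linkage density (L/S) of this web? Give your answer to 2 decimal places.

There are L = 25 links among S = 13 species.
L/S = 25/13 = 1.9231 ≈ 1.92.

L/S = 1.92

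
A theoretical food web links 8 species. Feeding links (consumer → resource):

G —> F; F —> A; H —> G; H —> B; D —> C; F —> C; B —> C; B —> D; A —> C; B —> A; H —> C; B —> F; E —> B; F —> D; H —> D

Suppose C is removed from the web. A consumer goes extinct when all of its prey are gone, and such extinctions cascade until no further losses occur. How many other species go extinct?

Remove C.
Round 1: D (all prey gone), A (all prey gone) → extinct.
Round 2: F (all prey gone) → extinct.
Round 3: G (all prey gone), B (all prey gone) → extinct.
Round 4: H (all prey gone), E (all prey gone) → extinct.
No further losses. Total secondary extinctions: 7.

7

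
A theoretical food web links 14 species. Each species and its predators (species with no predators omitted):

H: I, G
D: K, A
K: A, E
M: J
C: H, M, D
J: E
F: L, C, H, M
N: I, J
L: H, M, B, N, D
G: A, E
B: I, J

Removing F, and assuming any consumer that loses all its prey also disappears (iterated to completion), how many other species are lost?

Remove F.
Round 1: L (all prey gone), C (all prey gone) → extinct.
Round 2: H (all prey gone), M (all prey gone), B (all prey gone), N (all prey gone), D (all prey gone) → extinct.
Round 3: I (all prey gone), K (all prey gone), J (all prey gone), G (all prey gone) → extinct.
Round 4: A (all prey gone), E (all prey gone) → extinct.
No further losses. Total secondary extinctions: 13.

13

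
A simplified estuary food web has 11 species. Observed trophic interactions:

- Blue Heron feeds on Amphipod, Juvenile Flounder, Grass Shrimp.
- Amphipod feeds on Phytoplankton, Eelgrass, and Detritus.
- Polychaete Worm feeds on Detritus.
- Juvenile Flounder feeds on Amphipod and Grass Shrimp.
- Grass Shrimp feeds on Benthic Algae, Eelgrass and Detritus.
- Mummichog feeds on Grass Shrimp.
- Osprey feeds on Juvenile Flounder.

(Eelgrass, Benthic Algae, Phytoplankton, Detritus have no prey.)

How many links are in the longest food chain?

3 links

One longest chain: Eelgrass → Grass Shrimp → Juvenile Flounder → Osprey.
It has 4 species and 3 links.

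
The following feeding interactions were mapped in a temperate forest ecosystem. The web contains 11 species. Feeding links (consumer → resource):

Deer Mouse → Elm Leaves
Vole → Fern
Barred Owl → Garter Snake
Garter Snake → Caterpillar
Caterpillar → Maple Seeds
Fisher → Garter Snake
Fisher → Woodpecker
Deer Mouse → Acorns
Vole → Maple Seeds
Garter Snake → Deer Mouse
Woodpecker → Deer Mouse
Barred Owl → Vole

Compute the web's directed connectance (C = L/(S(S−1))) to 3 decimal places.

The web has S = 11 species and L = 12 feeding links.
C = L / (S(S−1)) = 12 / 110 = 0.1091 ≈ 0.109.

C = 0.109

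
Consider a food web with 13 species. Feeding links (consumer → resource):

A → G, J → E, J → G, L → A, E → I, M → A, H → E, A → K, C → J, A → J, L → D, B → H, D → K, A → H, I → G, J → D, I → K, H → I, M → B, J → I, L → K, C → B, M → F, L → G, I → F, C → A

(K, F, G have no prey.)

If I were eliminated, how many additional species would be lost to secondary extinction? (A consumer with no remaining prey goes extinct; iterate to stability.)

3

Remove I.
Round 1: E (all prey gone) → extinct.
Round 2: H (all prey gone) → extinct.
Round 3: B (all prey gone) → extinct.
No further losses. Total secondary extinctions: 3.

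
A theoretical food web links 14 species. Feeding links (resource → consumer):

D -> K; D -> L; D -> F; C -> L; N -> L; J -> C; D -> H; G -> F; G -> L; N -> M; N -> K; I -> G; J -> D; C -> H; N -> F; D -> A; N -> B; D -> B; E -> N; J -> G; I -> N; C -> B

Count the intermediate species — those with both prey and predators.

4

Intermediate species (has both prey and predators): D, N, C, G.
Count: 4.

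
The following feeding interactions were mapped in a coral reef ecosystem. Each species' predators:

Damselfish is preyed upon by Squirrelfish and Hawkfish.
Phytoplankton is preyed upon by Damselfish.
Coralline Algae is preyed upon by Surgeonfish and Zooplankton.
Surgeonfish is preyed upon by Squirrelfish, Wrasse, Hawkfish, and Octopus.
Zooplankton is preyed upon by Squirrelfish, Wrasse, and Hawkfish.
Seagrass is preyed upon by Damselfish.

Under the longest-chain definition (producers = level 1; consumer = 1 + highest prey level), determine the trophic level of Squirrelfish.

Trophic level 3

Phytoplankton is a producer → level 1.
Damselfish eats Phytoplankton (level 1); other prey at levels: Seagrass 1 → level 2.
Squirrelfish eats Damselfish (level 2); other prey at levels: Zooplankton 2, Surgeonfish 2 → level 3.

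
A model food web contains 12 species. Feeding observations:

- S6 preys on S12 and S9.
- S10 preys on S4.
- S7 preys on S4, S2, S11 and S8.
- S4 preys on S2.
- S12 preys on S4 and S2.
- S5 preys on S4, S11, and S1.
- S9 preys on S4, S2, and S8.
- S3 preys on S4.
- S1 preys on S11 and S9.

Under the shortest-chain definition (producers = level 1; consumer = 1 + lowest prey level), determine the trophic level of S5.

Trophic level 2

S11 is a producer → level 1.
S5 eats S11 → level 2.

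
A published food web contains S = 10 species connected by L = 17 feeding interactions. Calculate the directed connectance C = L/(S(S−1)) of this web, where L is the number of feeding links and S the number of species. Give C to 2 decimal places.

C = 0.19

The web has S = 10 species and L = 17 feeding links.
C = L / (S(S−1)) = 17 / 90 = 0.1889 ≈ 0.19.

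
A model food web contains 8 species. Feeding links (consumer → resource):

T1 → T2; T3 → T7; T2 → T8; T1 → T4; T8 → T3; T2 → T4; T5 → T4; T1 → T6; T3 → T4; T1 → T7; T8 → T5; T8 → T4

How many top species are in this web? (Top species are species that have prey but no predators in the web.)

1

Top species (has prey, but nothing eats it): T1.
Count: 1.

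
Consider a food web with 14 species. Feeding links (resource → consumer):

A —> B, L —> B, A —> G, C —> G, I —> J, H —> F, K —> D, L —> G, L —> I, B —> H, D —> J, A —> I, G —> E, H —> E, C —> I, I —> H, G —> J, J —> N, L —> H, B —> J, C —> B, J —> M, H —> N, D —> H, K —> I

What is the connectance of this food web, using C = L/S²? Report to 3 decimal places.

The web has S = 14 species and L = 25 feeding links.
C = L / S² = 25 / 196 = 0.1276 ≈ 0.128.

C = 0.128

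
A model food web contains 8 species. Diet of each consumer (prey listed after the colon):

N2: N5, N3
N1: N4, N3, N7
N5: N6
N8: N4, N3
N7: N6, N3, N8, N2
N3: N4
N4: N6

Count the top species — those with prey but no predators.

1

Top species (has prey, but nothing eats it): N1.
Count: 1.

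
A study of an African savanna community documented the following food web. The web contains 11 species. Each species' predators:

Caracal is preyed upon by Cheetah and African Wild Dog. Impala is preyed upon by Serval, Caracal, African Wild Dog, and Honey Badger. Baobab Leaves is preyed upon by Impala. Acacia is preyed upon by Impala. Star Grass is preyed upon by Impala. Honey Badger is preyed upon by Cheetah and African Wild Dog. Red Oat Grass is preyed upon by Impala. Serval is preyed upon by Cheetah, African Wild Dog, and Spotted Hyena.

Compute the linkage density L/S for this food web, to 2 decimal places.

L/S = 1.36

There are L = 15 links among S = 11 species.
L/S = 15/11 = 1.3636 ≈ 1.36.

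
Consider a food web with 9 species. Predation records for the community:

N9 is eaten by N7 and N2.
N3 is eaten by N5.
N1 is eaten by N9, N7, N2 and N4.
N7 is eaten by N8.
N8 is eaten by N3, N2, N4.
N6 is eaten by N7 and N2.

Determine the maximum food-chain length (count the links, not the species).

5 links

One longest chain: N1 → N9 → N7 → N8 → N3 → N5.
It has 6 species and 5 links.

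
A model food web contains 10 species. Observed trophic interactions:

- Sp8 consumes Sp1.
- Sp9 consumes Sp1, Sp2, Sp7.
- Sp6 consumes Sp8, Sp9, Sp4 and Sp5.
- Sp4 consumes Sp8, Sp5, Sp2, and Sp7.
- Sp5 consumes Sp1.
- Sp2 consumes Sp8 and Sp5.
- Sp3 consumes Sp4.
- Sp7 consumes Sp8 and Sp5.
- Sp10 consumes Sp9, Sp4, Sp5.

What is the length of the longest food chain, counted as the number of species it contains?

One longest chain: Sp1 → Sp5 → Sp7 → Sp4 → Sp6.
It has 5 species and 4 links.

5 species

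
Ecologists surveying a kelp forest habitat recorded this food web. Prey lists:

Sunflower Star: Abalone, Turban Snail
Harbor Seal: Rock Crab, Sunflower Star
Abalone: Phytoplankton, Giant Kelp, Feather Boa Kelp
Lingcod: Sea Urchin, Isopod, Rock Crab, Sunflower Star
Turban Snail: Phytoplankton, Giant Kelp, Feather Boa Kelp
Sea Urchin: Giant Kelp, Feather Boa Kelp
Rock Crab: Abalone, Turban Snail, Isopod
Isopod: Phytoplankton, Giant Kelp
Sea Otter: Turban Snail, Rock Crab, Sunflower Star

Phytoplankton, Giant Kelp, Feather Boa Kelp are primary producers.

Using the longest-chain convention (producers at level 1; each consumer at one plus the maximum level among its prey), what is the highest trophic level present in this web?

4

Producers (level 1): Phytoplankton, Giant Kelp, Feather Boa Kelp.
Phytoplankton → Abalone → Sunflower Star → Lingcod gives Lingcod level 4.
No species has a prey at level 4, so no species reaches level 5.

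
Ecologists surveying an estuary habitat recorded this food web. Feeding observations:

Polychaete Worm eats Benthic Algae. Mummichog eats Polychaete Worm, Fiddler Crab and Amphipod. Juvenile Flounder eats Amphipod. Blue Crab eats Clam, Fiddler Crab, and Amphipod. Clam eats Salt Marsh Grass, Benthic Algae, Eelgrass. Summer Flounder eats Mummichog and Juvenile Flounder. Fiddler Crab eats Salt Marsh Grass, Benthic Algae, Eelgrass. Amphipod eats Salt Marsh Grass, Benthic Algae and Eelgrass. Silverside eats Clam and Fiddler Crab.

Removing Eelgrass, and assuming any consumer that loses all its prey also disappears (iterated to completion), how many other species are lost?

0

Remove Eelgrass.
Every predator of it retains at least one other prey: Fiddler Crab still has Salt Marsh Grass, Benthic Algae; Amphipod still has Salt Marsh Grass, Benthic Algae; Clam still has Salt Marsh Grass, Benthic Algae.
No consumer loses all prey, so no secondary extinctions occur.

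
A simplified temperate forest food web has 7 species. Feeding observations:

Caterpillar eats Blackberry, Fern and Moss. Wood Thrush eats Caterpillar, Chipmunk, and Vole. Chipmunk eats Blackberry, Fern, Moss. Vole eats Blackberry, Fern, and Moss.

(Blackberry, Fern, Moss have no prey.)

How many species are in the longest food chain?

One longest chain: Blackberry → Chipmunk → Wood Thrush.
It has 3 species and 2 links.

3 species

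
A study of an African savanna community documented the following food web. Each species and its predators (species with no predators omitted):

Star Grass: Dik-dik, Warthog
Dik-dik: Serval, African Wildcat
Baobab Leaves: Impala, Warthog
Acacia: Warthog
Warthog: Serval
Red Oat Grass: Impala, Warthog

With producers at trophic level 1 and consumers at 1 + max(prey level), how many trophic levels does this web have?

3

Producers (level 1): Star Grass, Acacia, Red Oat Grass, Baobab Leaves.
Star Grass → Dik-dik → African Wildcat gives African Wildcat level 3.
No species has a prey at level 3, so no species reaches level 4.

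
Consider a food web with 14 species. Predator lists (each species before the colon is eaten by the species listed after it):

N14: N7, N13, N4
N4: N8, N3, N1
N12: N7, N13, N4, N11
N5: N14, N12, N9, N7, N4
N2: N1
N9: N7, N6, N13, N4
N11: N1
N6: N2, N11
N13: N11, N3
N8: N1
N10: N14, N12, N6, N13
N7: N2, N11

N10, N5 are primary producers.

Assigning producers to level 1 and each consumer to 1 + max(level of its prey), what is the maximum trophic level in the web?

Producers (level 1): N10, N5.
N10 → N14 → N7 → N2 → N1 gives N1 level 5.
No species has a prey at level 5, so no species reaches level 6.

5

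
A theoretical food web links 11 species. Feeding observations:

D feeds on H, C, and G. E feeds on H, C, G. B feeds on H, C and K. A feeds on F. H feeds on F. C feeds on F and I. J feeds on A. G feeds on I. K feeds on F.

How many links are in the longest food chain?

2 links

One longest chain: I → C → D.
It has 3 species and 2 links.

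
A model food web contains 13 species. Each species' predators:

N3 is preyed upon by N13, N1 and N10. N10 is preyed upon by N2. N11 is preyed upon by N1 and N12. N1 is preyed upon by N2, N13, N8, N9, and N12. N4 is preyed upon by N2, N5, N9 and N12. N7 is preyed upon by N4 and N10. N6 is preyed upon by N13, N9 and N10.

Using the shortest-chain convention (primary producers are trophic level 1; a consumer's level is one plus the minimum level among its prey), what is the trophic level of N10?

Trophic level 2

N3 is a producer → level 1.
N10 eats N3 → level 2.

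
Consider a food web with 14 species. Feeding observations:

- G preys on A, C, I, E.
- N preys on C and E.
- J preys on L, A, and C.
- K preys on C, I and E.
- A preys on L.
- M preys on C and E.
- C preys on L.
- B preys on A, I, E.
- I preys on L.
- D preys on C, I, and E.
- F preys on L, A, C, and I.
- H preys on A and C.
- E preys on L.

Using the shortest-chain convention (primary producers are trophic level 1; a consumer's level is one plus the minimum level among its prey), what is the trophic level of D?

Trophic level 3

L is a producer → level 1.
E eats L → level 2.
D eats E → level 3.
No prey of D is below level 2, so 3 is the minimum.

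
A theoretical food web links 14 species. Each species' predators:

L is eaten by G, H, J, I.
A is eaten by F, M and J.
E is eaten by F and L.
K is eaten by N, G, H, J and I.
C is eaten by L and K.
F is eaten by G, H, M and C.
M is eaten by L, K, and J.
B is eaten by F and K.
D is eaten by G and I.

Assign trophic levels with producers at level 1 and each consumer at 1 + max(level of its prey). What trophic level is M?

Trophic level 3

B is a producer → level 1.
F eats B (level 1); other prey at levels: A 1, E 1 → level 2.
M eats F (level 2); other prey at levels: A 1 → level 3.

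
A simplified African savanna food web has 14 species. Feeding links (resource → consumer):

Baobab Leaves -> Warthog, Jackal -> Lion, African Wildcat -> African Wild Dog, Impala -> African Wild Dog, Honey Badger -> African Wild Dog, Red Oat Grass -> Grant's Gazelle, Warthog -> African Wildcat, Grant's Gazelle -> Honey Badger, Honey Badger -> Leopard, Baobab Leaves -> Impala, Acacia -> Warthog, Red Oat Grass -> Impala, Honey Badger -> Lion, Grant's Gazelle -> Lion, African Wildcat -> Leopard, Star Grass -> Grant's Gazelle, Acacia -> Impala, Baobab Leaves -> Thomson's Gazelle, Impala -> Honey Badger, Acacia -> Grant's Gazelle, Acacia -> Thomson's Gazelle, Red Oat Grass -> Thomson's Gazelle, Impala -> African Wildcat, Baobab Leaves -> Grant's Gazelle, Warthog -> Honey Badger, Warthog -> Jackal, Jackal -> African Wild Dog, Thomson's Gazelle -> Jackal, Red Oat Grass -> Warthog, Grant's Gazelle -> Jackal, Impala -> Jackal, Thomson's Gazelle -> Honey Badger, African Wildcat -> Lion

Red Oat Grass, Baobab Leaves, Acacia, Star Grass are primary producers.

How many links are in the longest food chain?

3 links

One longest chain: Red Oat Grass → Thomson's Gazelle → Honey Badger → Lion.
It has 4 species and 3 links.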